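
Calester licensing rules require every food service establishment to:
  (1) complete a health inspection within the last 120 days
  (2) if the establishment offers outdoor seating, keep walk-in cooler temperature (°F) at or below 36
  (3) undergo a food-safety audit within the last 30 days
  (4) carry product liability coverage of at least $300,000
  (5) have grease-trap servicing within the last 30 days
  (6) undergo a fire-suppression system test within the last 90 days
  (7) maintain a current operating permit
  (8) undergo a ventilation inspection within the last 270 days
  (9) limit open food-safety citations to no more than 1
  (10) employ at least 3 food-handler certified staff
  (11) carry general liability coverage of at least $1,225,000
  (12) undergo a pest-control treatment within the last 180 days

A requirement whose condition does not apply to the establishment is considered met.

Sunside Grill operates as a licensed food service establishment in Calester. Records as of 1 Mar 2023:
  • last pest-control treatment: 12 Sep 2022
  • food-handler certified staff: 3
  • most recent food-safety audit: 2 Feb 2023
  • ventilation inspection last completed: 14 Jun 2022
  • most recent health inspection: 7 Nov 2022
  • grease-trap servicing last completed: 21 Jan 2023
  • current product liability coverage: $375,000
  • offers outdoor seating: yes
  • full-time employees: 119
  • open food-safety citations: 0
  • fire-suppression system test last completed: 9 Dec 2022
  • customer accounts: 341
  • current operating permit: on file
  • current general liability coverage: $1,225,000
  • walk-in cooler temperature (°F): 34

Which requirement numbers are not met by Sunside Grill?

5

1. health inspection 114 days ago vs limit 120 → met
2. condition 'offers outdoor seating' holds; walk-in cooler temperature (°F) 34 ≤ 36 → met
3. food-safety audit 27 days ago vs limit 30 → met
4. product liability coverage $375,000 ≥ $300,000 → met
5. grease-trap servicing 39 days ago vs limit 30 → not met
6. fire-suppression system test 82 days ago vs limit 90 → met
7. current operating permit present → met
8. ventilation inspection 260 days ago vs limit 270 → met
9. open food-safety citations 0 ≤ 1 → met
10. food-handler certified staff 3 ≥ 3 → met
11. general liability coverage $1,225,000 ≥ $1,225,000 → met
12. pest-control treatment 170 days ago vs limit 180 → met
Not met: 5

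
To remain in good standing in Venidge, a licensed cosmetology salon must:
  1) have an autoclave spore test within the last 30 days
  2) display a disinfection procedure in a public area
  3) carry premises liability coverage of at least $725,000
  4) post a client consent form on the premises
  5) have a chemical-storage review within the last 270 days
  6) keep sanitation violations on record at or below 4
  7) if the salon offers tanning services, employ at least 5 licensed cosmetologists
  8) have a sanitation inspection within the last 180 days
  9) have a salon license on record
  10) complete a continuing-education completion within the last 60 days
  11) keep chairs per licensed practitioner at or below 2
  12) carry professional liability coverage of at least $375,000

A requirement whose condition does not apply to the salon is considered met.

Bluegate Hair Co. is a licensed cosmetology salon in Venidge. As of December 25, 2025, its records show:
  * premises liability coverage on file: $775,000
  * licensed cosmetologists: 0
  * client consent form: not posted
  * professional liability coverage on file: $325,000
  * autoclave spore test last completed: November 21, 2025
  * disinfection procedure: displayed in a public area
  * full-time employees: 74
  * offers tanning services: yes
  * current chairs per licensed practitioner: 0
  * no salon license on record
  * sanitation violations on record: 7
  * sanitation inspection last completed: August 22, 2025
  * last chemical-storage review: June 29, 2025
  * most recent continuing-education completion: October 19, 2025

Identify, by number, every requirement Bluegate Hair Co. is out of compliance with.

1, 4, 6, 7, 9, 10, 12

1. autoclave spore test 34 days ago vs limit 30 → not met
2. disinfection procedure present → met
3. premises liability coverage $775,000 ≥ $725,000 → met
4. client consent form absent → not met
5. chemical-storage review 179 days ago vs limit 270 → met
6. sanitation violations on record 7 > 4 → not met
7. condition 'offers tanning services' holds; licensed cosmetologists 0 < 5 → not met
8. sanitation inspection 125 days ago vs limit 180 → met
9. salon license absent → not met
10. continuing-education completion 67 days ago vs limit 60 → not met
11. chairs per licensed practitioner 0 ≤ 2 → met
12. professional liability coverage $325,000 < $375,000 → not met
Not met: 1, 4, 6, 7, 9, 10, 12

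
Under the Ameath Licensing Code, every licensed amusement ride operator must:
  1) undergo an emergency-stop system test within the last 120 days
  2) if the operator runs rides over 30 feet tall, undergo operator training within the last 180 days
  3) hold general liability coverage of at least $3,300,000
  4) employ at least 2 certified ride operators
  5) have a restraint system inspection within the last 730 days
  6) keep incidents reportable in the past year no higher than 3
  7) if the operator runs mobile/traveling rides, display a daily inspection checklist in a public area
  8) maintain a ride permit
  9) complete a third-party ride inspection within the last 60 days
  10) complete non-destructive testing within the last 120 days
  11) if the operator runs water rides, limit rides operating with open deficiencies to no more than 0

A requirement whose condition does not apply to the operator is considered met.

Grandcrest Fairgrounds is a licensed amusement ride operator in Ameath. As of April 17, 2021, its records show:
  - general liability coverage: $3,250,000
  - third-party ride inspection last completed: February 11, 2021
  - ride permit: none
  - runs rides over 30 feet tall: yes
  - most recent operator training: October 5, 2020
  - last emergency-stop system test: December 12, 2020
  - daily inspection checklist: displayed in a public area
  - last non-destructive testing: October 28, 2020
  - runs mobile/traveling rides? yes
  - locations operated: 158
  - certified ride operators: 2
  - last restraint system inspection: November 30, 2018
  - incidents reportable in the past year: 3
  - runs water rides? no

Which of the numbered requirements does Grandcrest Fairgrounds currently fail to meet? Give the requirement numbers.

1, 2, 3, 5, 8, 9, 10

1. emergency-stop system test 126 days ago vs limit 120 → not met
2. condition 'runs rides over 30 feet tall' holds; operator training 194 days ago vs limit 180 → not met
3. general liability coverage $3,250,000 < $3,300,000 → not met
4. certified ride operators 2 ≥ 2 → met
5. restraint system inspection 869 days ago vs limit 730 → not met
6. incidents reportable in the past year 3 ≤ 3 → met
7. condition 'runs mobile/traveling rides' holds; daily inspection checklist present → met
8. ride permit absent → not met
9. third-party ride inspection 65 days ago vs limit 60 → not met
10. non-destructive testing 171 days ago vs limit 120 → not met
11. condition 'runs water rides' does not hold → requirement n/a → met
Not met: 1, 2, 3, 5, 8, 9, 10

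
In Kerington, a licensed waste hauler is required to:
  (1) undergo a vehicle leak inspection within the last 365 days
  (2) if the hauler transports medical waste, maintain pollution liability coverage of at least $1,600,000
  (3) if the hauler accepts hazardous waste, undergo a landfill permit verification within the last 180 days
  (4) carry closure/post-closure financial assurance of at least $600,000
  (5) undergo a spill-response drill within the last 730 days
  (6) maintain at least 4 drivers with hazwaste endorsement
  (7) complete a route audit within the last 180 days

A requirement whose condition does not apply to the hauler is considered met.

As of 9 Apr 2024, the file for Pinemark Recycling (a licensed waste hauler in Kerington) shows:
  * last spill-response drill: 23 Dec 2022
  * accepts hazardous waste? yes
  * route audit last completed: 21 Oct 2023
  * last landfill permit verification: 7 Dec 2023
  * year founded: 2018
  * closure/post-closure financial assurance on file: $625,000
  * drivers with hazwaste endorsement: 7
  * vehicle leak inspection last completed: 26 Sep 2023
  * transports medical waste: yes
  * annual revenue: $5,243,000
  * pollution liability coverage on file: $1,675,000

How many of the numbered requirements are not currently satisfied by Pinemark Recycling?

0

1. vehicle leak inspection 196 days ago vs limit 365 → met
2. condition 'transports medical waste' holds; pollution liability coverage $1,675,000 ≥ $1,600,000 → met
3. condition 'accepts hazardous waste' holds; landfill permit verification 124 days ago vs limit 180 → met
4. closure/post-closure financial assurance $625,000 ≥ $600,000 → met
5. spill-response drill 473 days ago vs limit 730 → met
6. drivers with hazwaste endorsement 7 ≥ 4 → met
7. route audit 171 days ago vs limit 180 → met
Not met: 0 of 7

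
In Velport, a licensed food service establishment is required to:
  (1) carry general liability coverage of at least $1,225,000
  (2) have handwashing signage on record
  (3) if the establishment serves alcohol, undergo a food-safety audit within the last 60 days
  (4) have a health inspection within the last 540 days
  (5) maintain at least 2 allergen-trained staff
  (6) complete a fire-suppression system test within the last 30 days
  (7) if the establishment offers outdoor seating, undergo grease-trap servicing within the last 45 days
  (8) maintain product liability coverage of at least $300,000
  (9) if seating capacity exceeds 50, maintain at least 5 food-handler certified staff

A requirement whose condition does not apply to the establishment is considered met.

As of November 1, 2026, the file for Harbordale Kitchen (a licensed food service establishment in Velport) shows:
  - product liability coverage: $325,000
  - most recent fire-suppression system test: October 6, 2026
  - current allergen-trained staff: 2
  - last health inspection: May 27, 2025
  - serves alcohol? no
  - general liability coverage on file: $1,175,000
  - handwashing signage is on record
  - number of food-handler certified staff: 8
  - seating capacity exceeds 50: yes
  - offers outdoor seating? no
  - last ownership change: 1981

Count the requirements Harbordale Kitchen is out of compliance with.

1

1. general liability coverage $1,175,000 < $1,225,000 → not met
2. handwashing signage present → met
3. condition 'serves alcohol' does not hold → requirement n/a → met
4. health inspection 523 days ago vs limit 540 → met
5. allergen-trained staff 2 ≥ 2 → met
6. fire-suppression system test 26 days ago vs limit 30 → met
7. condition 'offers outdoor seating' does not hold → requirement n/a → met
8. product liability coverage $325,000 ≥ $300,000 → met
9. condition 'seating capacity exceeds 50' holds; food-handler certified staff 8 ≥ 5 → met
Not met: 1 of 9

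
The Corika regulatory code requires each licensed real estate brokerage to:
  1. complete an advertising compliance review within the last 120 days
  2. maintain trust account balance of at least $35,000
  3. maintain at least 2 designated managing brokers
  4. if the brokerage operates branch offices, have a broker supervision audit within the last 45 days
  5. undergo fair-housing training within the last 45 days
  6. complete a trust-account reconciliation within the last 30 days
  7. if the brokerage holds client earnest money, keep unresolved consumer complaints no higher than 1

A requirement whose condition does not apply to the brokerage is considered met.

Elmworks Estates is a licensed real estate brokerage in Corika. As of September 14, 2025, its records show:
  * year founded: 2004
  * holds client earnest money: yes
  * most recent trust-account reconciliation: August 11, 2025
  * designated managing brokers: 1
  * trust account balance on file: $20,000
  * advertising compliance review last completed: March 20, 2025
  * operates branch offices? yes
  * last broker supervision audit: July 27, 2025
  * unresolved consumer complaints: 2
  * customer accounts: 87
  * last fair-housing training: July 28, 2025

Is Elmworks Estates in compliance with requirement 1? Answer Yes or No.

1. advertising compliance review 178 days ago vs limit 120 → not met

No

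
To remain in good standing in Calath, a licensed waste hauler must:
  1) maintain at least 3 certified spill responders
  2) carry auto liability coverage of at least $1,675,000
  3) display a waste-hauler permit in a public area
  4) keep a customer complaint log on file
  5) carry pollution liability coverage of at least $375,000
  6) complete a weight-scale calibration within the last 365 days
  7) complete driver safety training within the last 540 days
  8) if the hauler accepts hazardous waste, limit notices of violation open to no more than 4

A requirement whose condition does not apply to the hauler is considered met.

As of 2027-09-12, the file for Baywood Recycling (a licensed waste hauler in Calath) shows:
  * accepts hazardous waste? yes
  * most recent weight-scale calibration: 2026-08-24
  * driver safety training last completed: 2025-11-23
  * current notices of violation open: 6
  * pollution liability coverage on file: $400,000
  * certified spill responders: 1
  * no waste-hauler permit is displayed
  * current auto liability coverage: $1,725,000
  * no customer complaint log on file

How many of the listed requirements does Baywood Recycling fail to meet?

1. certified spill responders 1 < 3 → not met
2. auto liability coverage $1,725,000 ≥ $1,675,000 → met
3. waste-hauler permit absent → not met
4. customer complaint log absent → not met
5. pollution liability coverage $400,000 ≥ $375,000 → met
6. weight-scale calibration 384 days ago vs limit 365 → not met
7. driver safety training 658 days ago vs limit 540 → not met
8. condition 'accepts hazardous waste' holds; notices of violation open 6 > 4 → not met
Not met: 6 of 8

6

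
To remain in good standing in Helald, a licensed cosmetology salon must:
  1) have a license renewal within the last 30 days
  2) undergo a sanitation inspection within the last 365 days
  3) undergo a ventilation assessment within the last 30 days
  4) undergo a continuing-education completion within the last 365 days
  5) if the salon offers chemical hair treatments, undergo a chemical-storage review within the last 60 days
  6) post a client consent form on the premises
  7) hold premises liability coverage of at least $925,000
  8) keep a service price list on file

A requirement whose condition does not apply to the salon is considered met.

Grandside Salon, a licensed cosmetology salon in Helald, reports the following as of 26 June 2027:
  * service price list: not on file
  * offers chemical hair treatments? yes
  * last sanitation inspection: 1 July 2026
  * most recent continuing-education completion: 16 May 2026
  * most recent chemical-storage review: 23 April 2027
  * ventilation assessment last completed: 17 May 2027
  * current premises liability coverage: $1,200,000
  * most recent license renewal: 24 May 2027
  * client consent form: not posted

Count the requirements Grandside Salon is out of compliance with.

6

1. license renewal 33 days ago vs limit 30 → not met
2. sanitation inspection 360 days ago vs limit 365 → met
3. ventilation assessment 40 days ago vs limit 30 → not met
4. continuing-education completion 406 days ago vs limit 365 → not met
5. condition 'offers chemical hair treatments' holds; chemical-storage review 64 days ago vs limit 60 → not met
6. client consent form absent → not met
7. premises liability coverage $1,200,000 ≥ $925,000 → met
8. service price list absent → not met
Not met: 6 of 8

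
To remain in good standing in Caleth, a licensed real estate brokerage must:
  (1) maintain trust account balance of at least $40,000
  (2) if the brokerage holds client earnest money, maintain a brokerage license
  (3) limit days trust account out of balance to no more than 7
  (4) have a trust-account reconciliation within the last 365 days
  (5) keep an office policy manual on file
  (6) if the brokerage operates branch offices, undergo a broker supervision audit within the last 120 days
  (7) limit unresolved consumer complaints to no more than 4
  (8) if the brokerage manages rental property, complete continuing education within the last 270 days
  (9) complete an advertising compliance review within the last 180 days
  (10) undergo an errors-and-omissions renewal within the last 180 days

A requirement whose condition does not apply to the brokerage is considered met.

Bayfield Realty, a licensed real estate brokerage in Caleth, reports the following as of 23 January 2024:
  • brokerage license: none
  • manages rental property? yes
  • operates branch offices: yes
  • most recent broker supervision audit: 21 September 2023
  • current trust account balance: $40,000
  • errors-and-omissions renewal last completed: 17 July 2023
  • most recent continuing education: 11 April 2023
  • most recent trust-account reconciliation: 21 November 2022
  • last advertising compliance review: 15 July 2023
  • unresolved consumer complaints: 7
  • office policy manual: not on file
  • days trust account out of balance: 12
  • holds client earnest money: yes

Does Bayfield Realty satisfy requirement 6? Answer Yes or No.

6. condition 'operates branch offices' holds; broker supervision audit 124 days ago vs limit 120 → not met

No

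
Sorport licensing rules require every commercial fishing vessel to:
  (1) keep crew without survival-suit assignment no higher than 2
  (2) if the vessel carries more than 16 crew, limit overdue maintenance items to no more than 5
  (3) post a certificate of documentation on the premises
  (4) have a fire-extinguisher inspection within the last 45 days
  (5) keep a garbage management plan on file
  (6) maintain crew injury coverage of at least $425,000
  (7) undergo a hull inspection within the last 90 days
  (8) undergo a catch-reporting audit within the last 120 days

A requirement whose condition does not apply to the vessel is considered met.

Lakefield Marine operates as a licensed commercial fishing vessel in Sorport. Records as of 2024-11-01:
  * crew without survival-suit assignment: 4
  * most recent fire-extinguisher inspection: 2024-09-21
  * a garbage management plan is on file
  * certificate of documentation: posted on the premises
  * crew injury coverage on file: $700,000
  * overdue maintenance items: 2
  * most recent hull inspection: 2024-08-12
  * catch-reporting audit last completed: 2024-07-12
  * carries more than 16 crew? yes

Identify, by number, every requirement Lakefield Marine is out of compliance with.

1. crew without survival-suit assignment 4 > 2 → not met
2. condition 'carries more than 16 crew' holds; overdue maintenance items 2 ≤ 5 → met
3. certificate of documentation present → met
4. fire-extinguisher inspection 41 days ago vs limit 45 → met
5. garbage management plan present → met
6. crew injury coverage $700,000 ≥ $425,000 → met
7. hull inspection 81 days ago vs limit 90 → met
8. catch-reporting audit 112 days ago vs limit 120 → met
Not met: 1

1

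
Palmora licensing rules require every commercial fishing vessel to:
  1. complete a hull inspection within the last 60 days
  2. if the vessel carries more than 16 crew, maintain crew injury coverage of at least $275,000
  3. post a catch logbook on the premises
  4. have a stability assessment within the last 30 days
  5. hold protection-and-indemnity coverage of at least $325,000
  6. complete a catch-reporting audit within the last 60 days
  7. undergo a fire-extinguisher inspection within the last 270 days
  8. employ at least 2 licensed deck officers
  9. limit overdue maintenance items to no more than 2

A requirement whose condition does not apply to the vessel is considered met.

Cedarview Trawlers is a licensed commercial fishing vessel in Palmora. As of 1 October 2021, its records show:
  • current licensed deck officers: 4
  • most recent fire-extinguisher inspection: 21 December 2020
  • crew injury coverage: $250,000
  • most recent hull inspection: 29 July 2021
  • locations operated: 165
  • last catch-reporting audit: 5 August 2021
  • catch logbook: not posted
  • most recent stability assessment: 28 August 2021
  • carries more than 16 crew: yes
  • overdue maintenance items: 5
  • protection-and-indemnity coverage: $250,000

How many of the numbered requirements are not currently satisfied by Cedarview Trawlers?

7

1. hull inspection 64 days ago vs limit 60 → not met
2. condition 'carries more than 16 crew' holds; crew injury coverage $250,000 < $275,000 → not met
3. catch logbook absent → not met
4. stability assessment 34 days ago vs limit 30 → not met
5. protection-and-indemnity coverage $250,000 < $325,000 → not met
6. catch-reporting audit 57 days ago vs limit 60 → met
7. fire-extinguisher inspection 284 days ago vs limit 270 → not met
8. licensed deck officers 4 ≥ 2 → met
9. overdue maintenance items 5 > 2 → not met
Not met: 7 of 9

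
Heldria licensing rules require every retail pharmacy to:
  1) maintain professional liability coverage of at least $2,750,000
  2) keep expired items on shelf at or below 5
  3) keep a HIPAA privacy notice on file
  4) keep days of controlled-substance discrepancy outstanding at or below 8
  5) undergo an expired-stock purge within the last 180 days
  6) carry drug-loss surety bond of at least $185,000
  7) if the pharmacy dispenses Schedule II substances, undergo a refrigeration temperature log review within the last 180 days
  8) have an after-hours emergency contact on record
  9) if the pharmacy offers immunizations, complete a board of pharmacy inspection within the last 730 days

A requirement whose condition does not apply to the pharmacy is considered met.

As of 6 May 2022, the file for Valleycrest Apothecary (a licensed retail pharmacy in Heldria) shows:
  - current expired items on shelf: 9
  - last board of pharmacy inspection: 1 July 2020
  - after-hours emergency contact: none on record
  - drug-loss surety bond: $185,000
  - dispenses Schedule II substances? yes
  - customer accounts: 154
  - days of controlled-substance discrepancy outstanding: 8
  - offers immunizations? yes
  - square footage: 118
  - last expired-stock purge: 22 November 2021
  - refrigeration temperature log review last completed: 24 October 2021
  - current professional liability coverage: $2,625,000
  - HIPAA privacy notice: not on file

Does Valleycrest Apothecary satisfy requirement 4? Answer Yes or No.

4. days of controlled-substance discrepancy outstanding 8 ≤ 8 → met

Yes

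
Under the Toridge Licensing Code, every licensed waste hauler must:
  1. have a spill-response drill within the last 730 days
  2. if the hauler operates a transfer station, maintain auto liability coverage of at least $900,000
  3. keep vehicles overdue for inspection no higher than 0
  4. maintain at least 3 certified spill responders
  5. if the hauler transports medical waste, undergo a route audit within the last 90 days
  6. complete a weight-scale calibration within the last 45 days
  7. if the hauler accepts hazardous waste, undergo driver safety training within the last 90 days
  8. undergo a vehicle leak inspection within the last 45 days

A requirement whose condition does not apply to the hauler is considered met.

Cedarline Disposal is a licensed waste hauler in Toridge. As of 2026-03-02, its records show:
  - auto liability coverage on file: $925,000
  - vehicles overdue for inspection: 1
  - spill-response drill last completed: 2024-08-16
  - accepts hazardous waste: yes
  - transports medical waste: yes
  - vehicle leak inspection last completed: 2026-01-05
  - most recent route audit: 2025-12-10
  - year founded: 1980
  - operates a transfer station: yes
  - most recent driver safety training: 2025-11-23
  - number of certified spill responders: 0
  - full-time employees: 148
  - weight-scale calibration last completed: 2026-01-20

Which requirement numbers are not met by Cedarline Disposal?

3, 4, 7, 8

1. spill-response drill 563 days ago vs limit 730 → met
2. condition 'operates a transfer station' holds; auto liability coverage $925,000 ≥ $900,000 → met
3. vehicles overdue for inspection 1 > 0 → not met
4. certified spill responders 0 < 3 → not met
5. condition 'transports medical waste' holds; route audit 82 days ago vs limit 90 → met
6. weight-scale calibration 41 days ago vs limit 45 → met
7. condition 'accepts hazardous waste' holds; driver safety training 99 days ago vs limit 90 → not met
8. vehicle leak inspection 56 days ago vs limit 45 → not met
Not met: 3, 4, 7, 8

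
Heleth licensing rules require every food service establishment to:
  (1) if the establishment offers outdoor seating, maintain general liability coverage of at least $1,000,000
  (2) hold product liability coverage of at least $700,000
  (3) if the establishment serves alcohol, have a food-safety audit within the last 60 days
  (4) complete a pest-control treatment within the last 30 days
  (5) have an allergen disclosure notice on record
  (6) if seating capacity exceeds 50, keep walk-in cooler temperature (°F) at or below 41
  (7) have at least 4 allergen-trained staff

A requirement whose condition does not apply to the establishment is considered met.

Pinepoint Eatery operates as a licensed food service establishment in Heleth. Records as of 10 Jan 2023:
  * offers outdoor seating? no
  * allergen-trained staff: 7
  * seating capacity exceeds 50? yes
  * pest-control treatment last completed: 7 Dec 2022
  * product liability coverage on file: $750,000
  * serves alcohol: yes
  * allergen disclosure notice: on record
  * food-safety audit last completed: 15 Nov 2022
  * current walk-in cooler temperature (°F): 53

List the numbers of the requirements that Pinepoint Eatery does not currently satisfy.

4, 6

1. condition 'offers outdoor seating' does not hold → requirement n/a → met
2. product liability coverage $750,000 ≥ $700,000 → met
3. condition 'serves alcohol' holds; food-safety audit 56 days ago vs limit 60 → met
4. pest-control treatment 34 days ago vs limit 30 → not met
5. allergen disclosure notice present → met
6. condition 'seating capacity exceeds 50' holds; walk-in cooler temperature (°F) 53 > 41 → not met
7. allergen-trained staff 7 ≥ 4 → met
Not met: 4, 6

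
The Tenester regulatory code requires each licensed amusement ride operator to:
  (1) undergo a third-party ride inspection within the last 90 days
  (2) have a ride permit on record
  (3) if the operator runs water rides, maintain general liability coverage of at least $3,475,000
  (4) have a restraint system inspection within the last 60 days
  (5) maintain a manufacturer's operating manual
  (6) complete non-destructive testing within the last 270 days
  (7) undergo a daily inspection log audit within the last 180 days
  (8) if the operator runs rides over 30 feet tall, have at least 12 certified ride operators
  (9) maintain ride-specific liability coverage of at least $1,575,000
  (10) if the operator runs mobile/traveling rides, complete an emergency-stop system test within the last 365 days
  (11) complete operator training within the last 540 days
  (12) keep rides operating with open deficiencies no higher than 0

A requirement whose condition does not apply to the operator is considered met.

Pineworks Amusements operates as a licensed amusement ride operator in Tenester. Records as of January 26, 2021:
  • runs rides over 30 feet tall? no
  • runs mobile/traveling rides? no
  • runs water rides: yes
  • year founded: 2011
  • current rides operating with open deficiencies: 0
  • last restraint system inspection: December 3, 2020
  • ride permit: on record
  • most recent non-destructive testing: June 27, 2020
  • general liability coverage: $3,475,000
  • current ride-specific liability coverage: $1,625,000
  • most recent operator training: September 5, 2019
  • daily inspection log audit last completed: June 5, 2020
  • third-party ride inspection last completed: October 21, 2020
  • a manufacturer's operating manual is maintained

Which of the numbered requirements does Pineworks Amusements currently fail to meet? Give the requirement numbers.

1. third-party ride inspection 97 days ago vs limit 90 → not met
2. ride permit present → met
3. condition 'runs water rides' holds; general liability coverage $3,475,000 ≥ $3,475,000 → met
4. restraint system inspection 54 days ago vs limit 60 → met
5. manufacturer's operating manual present → met
6. non-destructive testing 213 days ago vs limit 270 → met
7. daily inspection log audit 235 days ago vs limit 180 → not met
8. condition 'runs rides over 30 feet tall' does not hold → requirement n/a → met
9. ride-specific liability coverage $1,625,000 ≥ $1,575,000 → met
10. condition 'runs mobile/traveling rides' does not hold → requirement n/a → met
11. operator training 509 days ago vs limit 540 → met
12. rides operating with open deficiencies 0 ≤ 0 → met
Not met: 1, 7

1, 7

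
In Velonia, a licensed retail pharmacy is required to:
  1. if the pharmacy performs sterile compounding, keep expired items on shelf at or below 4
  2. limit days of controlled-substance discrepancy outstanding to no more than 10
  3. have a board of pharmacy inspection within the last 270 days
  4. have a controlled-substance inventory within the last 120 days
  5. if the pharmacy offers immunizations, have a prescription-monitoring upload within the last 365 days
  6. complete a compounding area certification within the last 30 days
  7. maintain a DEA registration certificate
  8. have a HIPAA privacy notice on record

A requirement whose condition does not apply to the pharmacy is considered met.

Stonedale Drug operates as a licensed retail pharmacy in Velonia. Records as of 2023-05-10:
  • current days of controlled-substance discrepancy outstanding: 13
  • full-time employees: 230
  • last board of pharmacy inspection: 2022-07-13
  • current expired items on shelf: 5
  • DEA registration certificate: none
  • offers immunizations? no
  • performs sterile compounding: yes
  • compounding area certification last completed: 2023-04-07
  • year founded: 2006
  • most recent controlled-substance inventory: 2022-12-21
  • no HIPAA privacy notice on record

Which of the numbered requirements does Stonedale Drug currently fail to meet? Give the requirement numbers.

1, 2, 3, 4, 6, 7, 8

1. condition 'performs sterile compounding' holds; expired items on shelf 5 > 4 → not met
2. days of controlled-substance discrepancy outstanding 13 > 10 → not met
3. board of pharmacy inspection 301 days ago vs limit 270 → not met
4. controlled-substance inventory 140 days ago vs limit 120 → not met
5. condition 'offers immunizations' does not hold → requirement n/a → met
6. compounding area certification 33 days ago vs limit 30 → not met
7. DEA registration certificate absent → not met
8. HIPAA privacy notice absent → not met
Not met: 1, 2, 3, 4, 6, 7, 8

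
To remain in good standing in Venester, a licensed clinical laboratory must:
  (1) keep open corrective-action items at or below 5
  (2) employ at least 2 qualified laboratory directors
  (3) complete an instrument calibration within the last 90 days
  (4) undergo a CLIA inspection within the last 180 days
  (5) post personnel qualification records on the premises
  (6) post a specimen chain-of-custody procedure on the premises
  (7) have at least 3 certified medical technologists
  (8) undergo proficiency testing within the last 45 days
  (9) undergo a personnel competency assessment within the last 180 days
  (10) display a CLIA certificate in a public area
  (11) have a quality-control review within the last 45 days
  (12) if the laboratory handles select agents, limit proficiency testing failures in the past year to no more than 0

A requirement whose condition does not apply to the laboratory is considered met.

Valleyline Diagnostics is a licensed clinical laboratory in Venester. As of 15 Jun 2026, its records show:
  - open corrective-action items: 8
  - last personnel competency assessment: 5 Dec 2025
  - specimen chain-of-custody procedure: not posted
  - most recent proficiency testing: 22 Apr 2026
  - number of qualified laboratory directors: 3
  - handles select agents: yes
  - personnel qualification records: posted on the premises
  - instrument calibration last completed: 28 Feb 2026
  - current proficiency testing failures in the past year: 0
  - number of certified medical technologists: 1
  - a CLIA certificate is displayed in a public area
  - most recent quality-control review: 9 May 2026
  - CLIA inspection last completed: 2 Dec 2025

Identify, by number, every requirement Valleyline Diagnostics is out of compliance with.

1. open corrective-action items 8 > 5 → not met
2. qualified laboratory directors 3 ≥ 2 → met
3. instrument calibration 107 days ago vs limit 90 → not met
4. CLIA inspection 195 days ago vs limit 180 → not met
5. personnel qualification records present → met
6. specimen chain-of-custody procedure absent → not met
7. certified medical technologists 1 < 3 → not met
8. proficiency testing 54 days ago vs limit 45 → not met
9. personnel competency assessment 192 days ago vs limit 180 → not met
10. CLIA certificate present → met
11. quality-control review 37 days ago vs limit 45 → met
12. condition 'handles select agents' holds; proficiency testing failures in the past year 0 ≤ 0 → met
Not met: 1, 3, 4, 6, 7, 8, 9

1, 3, 4, 6, 7, 8, 9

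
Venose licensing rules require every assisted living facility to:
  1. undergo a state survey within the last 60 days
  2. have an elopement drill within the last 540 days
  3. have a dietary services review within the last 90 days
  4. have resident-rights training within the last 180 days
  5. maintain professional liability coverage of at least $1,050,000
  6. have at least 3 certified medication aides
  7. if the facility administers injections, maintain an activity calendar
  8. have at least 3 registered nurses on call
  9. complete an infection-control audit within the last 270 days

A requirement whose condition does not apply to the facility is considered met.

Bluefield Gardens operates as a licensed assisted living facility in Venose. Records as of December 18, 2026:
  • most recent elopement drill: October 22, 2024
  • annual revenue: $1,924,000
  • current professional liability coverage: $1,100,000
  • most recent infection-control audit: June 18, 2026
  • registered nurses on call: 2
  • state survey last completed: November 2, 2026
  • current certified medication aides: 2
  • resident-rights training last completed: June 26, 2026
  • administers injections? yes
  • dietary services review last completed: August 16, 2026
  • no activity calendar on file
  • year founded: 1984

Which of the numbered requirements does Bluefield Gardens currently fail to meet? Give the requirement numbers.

1. state survey 46 days ago vs limit 60 → met
2. elopement drill 787 days ago vs limit 540 → not met
3. dietary services review 124 days ago vs limit 90 → not met
4. resident-rights training 175 days ago vs limit 180 → met
5. professional liability coverage $1,100,000 ≥ $1,050,000 → met
6. certified medication aides 2 < 3 → not met
7. condition 'administers injections' holds; activity calendar absent → not met
8. registered nurses on call 2 < 3 → not met
9. infection-control audit 183 days ago vs limit 270 → met
Not met: 2, 3, 6, 7, 8

2, 3, 6, 7, 8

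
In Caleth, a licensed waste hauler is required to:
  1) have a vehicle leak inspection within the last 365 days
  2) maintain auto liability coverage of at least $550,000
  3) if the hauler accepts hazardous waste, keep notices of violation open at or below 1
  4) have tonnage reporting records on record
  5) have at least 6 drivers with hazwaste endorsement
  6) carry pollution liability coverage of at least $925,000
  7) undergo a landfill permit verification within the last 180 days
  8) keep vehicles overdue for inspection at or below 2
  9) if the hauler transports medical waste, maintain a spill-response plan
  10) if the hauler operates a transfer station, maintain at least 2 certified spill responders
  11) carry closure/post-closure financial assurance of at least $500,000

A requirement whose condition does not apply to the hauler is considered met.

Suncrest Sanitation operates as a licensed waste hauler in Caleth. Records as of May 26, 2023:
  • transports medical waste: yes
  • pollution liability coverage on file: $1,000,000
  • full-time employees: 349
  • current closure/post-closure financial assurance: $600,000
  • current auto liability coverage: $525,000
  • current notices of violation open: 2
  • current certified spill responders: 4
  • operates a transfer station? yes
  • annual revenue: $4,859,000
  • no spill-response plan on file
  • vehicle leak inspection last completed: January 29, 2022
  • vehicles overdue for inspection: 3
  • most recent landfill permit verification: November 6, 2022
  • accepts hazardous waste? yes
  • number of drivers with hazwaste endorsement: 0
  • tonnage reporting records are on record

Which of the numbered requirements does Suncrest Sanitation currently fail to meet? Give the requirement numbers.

1, 2, 3, 5, 7, 8, 9

1. vehicle leak inspection 482 days ago vs limit 365 → not met
2. auto liability coverage $525,000 < $550,000 → not met
3. condition 'accepts hazardous waste' holds; notices of violation open 2 > 1 → not met
4. tonnage reporting records present → met
5. drivers with hazwaste endorsement 0 < 6 → not met
6. pollution liability coverage $1,000,000 ≥ $925,000 → met
7. landfill permit verification 201 days ago vs limit 180 → not met
8. vehicles overdue for inspection 3 > 2 → not met
9. condition 'transports medical waste' holds; spill-response plan absent → not met
10. condition 'operates a transfer station' holds; certified spill responders 4 ≥ 2 → met
11. closure/post-closure financial assurance $600,000 ≥ $500,000 → met
Not met: 1, 2, 3, 5, 7, 8, 9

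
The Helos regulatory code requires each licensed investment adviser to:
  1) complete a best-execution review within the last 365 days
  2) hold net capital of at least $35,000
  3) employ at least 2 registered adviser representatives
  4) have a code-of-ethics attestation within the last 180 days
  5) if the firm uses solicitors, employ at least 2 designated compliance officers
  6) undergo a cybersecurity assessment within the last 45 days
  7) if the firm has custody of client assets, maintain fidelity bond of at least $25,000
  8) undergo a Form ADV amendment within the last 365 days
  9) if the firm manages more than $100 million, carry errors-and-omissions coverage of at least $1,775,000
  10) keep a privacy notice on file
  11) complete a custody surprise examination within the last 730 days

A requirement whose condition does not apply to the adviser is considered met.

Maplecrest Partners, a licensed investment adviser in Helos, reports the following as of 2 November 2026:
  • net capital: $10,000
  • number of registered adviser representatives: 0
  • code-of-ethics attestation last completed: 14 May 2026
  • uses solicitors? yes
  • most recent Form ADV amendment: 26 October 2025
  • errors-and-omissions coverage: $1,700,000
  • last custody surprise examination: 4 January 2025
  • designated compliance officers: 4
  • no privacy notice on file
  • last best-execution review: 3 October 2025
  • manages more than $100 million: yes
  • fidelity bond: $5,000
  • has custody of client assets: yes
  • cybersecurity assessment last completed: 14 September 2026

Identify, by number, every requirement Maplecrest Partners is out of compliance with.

1. best-execution review 395 days ago vs limit 365 → not met
2. net capital $10,000 < $35,000 → not met
3. registered adviser representatives 0 < 2 → not met
4. code-of-ethics attestation 172 days ago vs limit 180 → met
5. condition 'uses solicitors' holds; designated compliance officers 4 ≥ 2 → met
6. cybersecurity assessment 49 days ago vs limit 45 → not met
7. condition 'has custody of client assets' holds; fidelity bond $5,000 < $25,000 → not met
8. Form ADV amendment 372 days ago vs limit 365 → not met
9. condition 'manages more than $100 million' holds; errors-and-omissions coverage $1,700,000 < $1,775,000 → not met
10. privacy notice absent → not met
11. custody surprise examination 667 days ago vs limit 730 → met
Not met: 1, 2, 3, 6, 7, 8, 9, 10

1, 2, 3, 6, 7, 8, 9, 10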